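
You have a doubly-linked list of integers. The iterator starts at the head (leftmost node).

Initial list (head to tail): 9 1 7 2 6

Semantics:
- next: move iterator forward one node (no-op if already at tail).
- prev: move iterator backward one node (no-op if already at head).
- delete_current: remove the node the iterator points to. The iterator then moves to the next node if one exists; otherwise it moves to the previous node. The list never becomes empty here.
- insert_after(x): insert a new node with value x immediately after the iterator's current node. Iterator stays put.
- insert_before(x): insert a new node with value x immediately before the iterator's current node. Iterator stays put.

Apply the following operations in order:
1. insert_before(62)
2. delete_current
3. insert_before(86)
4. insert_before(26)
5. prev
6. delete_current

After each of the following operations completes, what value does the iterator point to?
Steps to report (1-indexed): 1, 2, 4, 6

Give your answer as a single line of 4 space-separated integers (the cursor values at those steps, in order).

After 1 (insert_before(62)): list=[62, 9, 1, 7, 2, 6] cursor@9
After 2 (delete_current): list=[62, 1, 7, 2, 6] cursor@1
After 3 (insert_before(86)): list=[62, 86, 1, 7, 2, 6] cursor@1
After 4 (insert_before(26)): list=[62, 86, 26, 1, 7, 2, 6] cursor@1
After 5 (prev): list=[62, 86, 26, 1, 7, 2, 6] cursor@26
After 6 (delete_current): list=[62, 86, 1, 7, 2, 6] cursor@1

Answer: 9 1 1 1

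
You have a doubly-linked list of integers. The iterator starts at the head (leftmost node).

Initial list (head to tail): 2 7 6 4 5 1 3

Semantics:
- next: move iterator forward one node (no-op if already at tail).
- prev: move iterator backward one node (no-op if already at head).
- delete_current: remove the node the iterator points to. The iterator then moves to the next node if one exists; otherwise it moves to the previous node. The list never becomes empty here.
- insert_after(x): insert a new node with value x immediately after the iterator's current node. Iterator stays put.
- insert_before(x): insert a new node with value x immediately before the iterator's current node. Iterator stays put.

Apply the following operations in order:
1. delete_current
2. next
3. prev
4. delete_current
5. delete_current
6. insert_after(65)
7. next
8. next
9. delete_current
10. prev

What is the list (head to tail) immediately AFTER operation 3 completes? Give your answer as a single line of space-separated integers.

Answer: 7 6 4 5 1 3

Derivation:
After 1 (delete_current): list=[7, 6, 4, 5, 1, 3] cursor@7
After 2 (next): list=[7, 6, 4, 5, 1, 3] cursor@6
After 3 (prev): list=[7, 6, 4, 5, 1, 3] cursor@7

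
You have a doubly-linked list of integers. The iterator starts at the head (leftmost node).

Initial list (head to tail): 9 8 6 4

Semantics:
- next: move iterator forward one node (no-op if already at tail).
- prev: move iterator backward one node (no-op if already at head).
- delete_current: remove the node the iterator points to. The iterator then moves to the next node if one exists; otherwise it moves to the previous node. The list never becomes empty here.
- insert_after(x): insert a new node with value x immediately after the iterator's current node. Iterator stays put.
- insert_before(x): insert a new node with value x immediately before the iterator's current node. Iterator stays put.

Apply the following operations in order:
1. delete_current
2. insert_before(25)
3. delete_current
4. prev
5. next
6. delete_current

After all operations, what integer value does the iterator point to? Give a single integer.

Answer: 4

Derivation:
After 1 (delete_current): list=[8, 6, 4] cursor@8
After 2 (insert_before(25)): list=[25, 8, 6, 4] cursor@8
After 3 (delete_current): list=[25, 6, 4] cursor@6
After 4 (prev): list=[25, 6, 4] cursor@25
After 5 (next): list=[25, 6, 4] cursor@6
After 6 (delete_current): list=[25, 4] cursor@4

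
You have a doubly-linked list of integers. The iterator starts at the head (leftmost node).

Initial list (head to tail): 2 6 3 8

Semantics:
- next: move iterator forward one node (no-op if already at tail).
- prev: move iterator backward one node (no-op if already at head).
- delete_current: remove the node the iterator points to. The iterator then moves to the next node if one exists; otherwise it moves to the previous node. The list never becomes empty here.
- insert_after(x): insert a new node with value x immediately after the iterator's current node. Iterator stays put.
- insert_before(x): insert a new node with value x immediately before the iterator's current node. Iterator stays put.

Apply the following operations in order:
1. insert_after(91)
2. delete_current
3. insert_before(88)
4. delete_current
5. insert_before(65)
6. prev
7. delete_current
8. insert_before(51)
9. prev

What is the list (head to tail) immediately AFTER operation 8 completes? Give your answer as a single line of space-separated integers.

Answer: 88 51 6 3 8

Derivation:
After 1 (insert_after(91)): list=[2, 91, 6, 3, 8] cursor@2
After 2 (delete_current): list=[91, 6, 3, 8] cursor@91
After 3 (insert_before(88)): list=[88, 91, 6, 3, 8] cursor@91
After 4 (delete_current): list=[88, 6, 3, 8] cursor@6
After 5 (insert_before(65)): list=[88, 65, 6, 3, 8] cursor@6
After 6 (prev): list=[88, 65, 6, 3, 8] cursor@65
After 7 (delete_current): list=[88, 6, 3, 8] cursor@6
After 8 (insert_before(51)): list=[88, 51, 6, 3, 8] cursor@6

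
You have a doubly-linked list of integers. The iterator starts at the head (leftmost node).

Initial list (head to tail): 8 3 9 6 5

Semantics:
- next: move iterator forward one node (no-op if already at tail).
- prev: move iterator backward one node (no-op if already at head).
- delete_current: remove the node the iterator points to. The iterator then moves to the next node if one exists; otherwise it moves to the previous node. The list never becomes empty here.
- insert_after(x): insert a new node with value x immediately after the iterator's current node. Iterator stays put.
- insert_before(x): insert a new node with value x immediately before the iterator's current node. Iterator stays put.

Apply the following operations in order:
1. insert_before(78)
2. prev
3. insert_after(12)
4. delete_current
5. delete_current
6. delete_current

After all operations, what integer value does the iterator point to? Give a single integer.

After 1 (insert_before(78)): list=[78, 8, 3, 9, 6, 5] cursor@8
After 2 (prev): list=[78, 8, 3, 9, 6, 5] cursor@78
After 3 (insert_after(12)): list=[78, 12, 8, 3, 9, 6, 5] cursor@78
After 4 (delete_current): list=[12, 8, 3, 9, 6, 5] cursor@12
After 5 (delete_current): list=[8, 3, 9, 6, 5] cursor@8
After 6 (delete_current): list=[3, 9, 6, 5] cursor@3

Answer: 3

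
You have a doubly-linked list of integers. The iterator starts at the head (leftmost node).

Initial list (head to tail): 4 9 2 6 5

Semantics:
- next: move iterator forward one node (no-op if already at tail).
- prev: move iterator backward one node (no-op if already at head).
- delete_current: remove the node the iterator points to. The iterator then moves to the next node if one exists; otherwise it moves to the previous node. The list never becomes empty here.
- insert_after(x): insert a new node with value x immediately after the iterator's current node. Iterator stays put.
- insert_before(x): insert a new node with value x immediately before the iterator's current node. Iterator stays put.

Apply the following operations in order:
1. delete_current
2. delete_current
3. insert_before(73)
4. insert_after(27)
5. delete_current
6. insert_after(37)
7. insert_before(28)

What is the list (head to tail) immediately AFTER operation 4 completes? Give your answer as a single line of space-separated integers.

After 1 (delete_current): list=[9, 2, 6, 5] cursor@9
After 2 (delete_current): list=[2, 6, 5] cursor@2
After 3 (insert_before(73)): list=[73, 2, 6, 5] cursor@2
After 4 (insert_after(27)): list=[73, 2, 27, 6, 5] cursor@2

Answer: 73 2 27 6 5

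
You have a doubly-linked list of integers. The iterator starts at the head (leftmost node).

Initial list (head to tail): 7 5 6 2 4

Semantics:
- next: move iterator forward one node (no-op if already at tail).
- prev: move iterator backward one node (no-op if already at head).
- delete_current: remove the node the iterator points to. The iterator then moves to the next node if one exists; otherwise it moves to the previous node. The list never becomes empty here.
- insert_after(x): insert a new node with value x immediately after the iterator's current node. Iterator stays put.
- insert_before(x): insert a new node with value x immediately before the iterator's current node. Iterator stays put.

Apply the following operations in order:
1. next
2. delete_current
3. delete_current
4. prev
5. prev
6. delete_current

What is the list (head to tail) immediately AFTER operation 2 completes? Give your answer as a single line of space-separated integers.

After 1 (next): list=[7, 5, 6, 2, 4] cursor@5
After 2 (delete_current): list=[7, 6, 2, 4] cursor@6

Answer: 7 6 2 4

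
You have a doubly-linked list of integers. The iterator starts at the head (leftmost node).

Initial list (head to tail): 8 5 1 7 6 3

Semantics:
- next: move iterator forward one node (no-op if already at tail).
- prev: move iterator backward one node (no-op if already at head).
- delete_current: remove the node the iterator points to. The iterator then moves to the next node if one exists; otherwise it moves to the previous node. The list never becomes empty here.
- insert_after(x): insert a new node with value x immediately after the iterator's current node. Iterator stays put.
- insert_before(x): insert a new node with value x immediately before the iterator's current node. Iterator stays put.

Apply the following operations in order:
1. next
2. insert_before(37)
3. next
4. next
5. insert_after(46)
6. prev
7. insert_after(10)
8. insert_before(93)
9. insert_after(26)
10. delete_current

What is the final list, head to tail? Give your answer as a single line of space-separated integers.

After 1 (next): list=[8, 5, 1, 7, 6, 3] cursor@5
After 2 (insert_before(37)): list=[8, 37, 5, 1, 7, 6, 3] cursor@5
After 3 (next): list=[8, 37, 5, 1, 7, 6, 3] cursor@1
After 4 (next): list=[8, 37, 5, 1, 7, 6, 3] cursor@7
After 5 (insert_after(46)): list=[8, 37, 5, 1, 7, 46, 6, 3] cursor@7
After 6 (prev): list=[8, 37, 5, 1, 7, 46, 6, 3] cursor@1
After 7 (insert_after(10)): list=[8, 37, 5, 1, 10, 7, 46, 6, 3] cursor@1
After 8 (insert_before(93)): list=[8, 37, 5, 93, 1, 10, 7, 46, 6, 3] cursor@1
After 9 (insert_after(26)): list=[8, 37, 5, 93, 1, 26, 10, 7, 46, 6, 3] cursor@1
After 10 (delete_current): list=[8, 37, 5, 93, 26, 10, 7, 46, 6, 3] cursor@26

Answer: 8 37 5 93 26 10 7 46 6 3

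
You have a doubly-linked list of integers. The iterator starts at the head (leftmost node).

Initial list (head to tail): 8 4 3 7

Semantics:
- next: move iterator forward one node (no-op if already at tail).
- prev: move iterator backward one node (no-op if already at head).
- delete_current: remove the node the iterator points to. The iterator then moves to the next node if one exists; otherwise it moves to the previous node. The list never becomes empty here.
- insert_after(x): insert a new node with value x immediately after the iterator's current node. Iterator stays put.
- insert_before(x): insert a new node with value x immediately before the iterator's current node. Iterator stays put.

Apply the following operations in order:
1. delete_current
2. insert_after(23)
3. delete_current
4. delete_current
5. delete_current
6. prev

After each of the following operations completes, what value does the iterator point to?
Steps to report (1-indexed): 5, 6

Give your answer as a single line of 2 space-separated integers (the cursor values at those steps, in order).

After 1 (delete_current): list=[4, 3, 7] cursor@4
After 2 (insert_after(23)): list=[4, 23, 3, 7] cursor@4
After 3 (delete_current): list=[23, 3, 7] cursor@23
After 4 (delete_current): list=[3, 7] cursor@3
After 5 (delete_current): list=[7] cursor@7
After 6 (prev): list=[7] cursor@7

Answer: 7 7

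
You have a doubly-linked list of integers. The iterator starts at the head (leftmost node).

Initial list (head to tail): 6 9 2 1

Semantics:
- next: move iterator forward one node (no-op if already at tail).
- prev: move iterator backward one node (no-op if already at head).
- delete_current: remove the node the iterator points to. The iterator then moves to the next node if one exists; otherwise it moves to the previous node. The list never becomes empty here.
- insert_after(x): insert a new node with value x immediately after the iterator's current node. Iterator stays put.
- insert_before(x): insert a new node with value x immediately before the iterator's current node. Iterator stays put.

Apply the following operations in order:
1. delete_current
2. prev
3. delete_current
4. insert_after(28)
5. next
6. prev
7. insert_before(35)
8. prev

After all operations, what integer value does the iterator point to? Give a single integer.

After 1 (delete_current): list=[9, 2, 1] cursor@9
After 2 (prev): list=[9, 2, 1] cursor@9
After 3 (delete_current): list=[2, 1] cursor@2
After 4 (insert_after(28)): list=[2, 28, 1] cursor@2
After 5 (next): list=[2, 28, 1] cursor@28
After 6 (prev): list=[2, 28, 1] cursor@2
After 7 (insert_before(35)): list=[35, 2, 28, 1] cursor@2
After 8 (prev): list=[35, 2, 28, 1] cursor@35

Answer: 35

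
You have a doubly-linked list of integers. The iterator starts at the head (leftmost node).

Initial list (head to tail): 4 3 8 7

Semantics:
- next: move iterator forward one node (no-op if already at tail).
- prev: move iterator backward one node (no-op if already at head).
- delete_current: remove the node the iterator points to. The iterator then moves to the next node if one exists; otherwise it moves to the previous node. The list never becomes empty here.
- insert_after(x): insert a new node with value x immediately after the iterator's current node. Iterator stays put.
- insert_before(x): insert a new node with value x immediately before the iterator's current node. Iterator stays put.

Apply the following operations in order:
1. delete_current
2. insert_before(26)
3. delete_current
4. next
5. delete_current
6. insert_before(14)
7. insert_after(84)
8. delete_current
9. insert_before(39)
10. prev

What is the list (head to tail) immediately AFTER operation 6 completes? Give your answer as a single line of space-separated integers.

After 1 (delete_current): list=[3, 8, 7] cursor@3
After 2 (insert_before(26)): list=[26, 3, 8, 7] cursor@3
After 3 (delete_current): list=[26, 8, 7] cursor@8
After 4 (next): list=[26, 8, 7] cursor@7
After 5 (delete_current): list=[26, 8] cursor@8
After 6 (insert_before(14)): list=[26, 14, 8] cursor@8

Answer: 26 14 8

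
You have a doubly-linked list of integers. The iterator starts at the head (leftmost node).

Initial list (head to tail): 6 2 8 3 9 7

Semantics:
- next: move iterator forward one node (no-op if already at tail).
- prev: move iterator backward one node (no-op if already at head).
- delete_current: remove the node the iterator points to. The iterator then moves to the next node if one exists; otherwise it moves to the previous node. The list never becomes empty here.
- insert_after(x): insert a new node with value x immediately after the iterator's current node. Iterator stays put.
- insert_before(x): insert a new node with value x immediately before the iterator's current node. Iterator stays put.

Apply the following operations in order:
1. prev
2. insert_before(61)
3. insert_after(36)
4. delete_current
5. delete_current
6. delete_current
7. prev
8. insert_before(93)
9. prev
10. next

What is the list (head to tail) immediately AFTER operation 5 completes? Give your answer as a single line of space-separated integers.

After 1 (prev): list=[6, 2, 8, 3, 9, 7] cursor@6
After 2 (insert_before(61)): list=[61, 6, 2, 8, 3, 9, 7] cursor@6
After 3 (insert_after(36)): list=[61, 6, 36, 2, 8, 3, 9, 7] cursor@6
After 4 (delete_current): list=[61, 36, 2, 8, 3, 9, 7] cursor@36
After 5 (delete_current): list=[61, 2, 8, 3, 9, 7] cursor@2

Answer: 61 2 8 3 9 7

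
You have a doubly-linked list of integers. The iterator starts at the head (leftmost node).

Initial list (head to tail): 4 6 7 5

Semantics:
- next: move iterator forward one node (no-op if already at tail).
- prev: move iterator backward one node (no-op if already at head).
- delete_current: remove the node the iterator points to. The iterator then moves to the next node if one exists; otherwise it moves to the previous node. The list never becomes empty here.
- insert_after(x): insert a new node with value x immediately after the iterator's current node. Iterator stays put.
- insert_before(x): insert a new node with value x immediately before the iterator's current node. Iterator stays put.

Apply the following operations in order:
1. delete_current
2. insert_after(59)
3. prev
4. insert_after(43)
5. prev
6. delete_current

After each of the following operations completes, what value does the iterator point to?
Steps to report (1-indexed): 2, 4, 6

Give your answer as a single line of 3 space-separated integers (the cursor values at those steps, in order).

After 1 (delete_current): list=[6, 7, 5] cursor@6
After 2 (insert_after(59)): list=[6, 59, 7, 5] cursor@6
After 3 (prev): list=[6, 59, 7, 5] cursor@6
After 4 (insert_after(43)): list=[6, 43, 59, 7, 5] cursor@6
After 5 (prev): list=[6, 43, 59, 7, 5] cursor@6
After 6 (delete_current): list=[43, 59, 7, 5] cursor@43

Answer: 6 6 43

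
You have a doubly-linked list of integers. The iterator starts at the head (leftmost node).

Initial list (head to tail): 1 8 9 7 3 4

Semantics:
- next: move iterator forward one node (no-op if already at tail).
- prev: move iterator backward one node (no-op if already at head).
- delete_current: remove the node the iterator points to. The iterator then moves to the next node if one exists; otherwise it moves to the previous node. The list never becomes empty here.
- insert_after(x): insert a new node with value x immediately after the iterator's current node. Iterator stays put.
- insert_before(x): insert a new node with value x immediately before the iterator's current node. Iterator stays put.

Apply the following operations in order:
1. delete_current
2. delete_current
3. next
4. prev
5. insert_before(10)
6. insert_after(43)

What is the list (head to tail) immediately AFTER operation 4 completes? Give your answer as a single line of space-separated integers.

After 1 (delete_current): list=[8, 9, 7, 3, 4] cursor@8
After 2 (delete_current): list=[9, 7, 3, 4] cursor@9
After 3 (next): list=[9, 7, 3, 4] cursor@7
After 4 (prev): list=[9, 7, 3, 4] cursor@9

Answer: 9 7 3 4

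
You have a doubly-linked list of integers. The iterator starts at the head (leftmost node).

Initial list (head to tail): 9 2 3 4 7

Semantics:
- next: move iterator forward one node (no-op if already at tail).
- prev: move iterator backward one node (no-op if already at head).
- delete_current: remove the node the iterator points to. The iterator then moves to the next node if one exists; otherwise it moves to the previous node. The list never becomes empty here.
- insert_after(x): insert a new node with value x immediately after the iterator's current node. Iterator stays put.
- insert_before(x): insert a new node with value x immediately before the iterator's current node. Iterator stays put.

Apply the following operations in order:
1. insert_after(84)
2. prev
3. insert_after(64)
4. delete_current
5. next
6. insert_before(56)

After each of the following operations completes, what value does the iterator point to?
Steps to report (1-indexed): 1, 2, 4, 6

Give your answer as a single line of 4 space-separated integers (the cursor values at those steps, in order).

Answer: 9 9 64 84

Derivation:
After 1 (insert_after(84)): list=[9, 84, 2, 3, 4, 7] cursor@9
After 2 (prev): list=[9, 84, 2, 3, 4, 7] cursor@9
After 3 (insert_after(64)): list=[9, 64, 84, 2, 3, 4, 7] cursor@9
After 4 (delete_current): list=[64, 84, 2, 3, 4, 7] cursor@64
After 5 (next): list=[64, 84, 2, 3, 4, 7] cursor@84
After 6 (insert_before(56)): list=[64, 56, 84, 2, 3, 4, 7] cursor@84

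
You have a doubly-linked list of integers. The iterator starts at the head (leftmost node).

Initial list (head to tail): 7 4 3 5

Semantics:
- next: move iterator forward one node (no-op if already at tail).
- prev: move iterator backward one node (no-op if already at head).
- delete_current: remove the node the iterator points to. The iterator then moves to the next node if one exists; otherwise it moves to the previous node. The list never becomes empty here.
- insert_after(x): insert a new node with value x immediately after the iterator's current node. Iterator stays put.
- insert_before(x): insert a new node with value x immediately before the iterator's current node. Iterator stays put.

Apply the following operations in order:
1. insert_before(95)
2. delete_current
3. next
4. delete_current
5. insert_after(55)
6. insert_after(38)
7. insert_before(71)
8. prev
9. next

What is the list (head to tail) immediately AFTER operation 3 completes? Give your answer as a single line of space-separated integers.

After 1 (insert_before(95)): list=[95, 7, 4, 3, 5] cursor@7
After 2 (delete_current): list=[95, 4, 3, 5] cursor@4
After 3 (next): list=[95, 4, 3, 5] cursor@3

Answer: 95 4 3 5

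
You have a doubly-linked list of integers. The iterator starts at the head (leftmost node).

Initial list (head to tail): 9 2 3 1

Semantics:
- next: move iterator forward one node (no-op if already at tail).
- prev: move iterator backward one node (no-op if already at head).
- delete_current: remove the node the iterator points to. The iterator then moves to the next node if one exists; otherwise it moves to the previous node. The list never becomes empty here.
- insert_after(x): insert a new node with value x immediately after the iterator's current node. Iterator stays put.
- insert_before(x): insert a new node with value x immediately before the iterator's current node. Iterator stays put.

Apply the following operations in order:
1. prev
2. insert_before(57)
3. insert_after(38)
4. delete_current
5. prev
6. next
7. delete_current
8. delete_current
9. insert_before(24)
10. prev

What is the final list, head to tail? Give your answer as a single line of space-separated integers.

After 1 (prev): list=[9, 2, 3, 1] cursor@9
After 2 (insert_before(57)): list=[57, 9, 2, 3, 1] cursor@9
After 3 (insert_after(38)): list=[57, 9, 38, 2, 3, 1] cursor@9
After 4 (delete_current): list=[57, 38, 2, 3, 1] cursor@38
After 5 (prev): list=[57, 38, 2, 3, 1] cursor@57
After 6 (next): list=[57, 38, 2, 3, 1] cursor@38
After 7 (delete_current): list=[57, 2, 3, 1] cursor@2
After 8 (delete_current): list=[57, 3, 1] cursor@3
After 9 (insert_before(24)): list=[57, 24, 3, 1] cursor@3
After 10 (prev): list=[57, 24, 3, 1] cursor@24

Answer: 57 24 3 1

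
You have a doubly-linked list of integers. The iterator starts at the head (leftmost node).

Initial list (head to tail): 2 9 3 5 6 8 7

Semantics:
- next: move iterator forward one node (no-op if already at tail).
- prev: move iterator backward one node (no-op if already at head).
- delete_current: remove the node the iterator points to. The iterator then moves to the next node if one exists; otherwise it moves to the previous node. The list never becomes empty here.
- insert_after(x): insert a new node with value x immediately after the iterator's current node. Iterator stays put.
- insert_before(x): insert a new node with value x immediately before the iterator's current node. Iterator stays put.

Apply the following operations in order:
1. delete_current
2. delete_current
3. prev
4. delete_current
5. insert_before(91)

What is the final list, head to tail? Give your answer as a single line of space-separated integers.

After 1 (delete_current): list=[9, 3, 5, 6, 8, 7] cursor@9
After 2 (delete_current): list=[3, 5, 6, 8, 7] cursor@3
After 3 (prev): list=[3, 5, 6, 8, 7] cursor@3
After 4 (delete_current): list=[5, 6, 8, 7] cursor@5
After 5 (insert_before(91)): list=[91, 5, 6, 8, 7] cursor@5

Answer: 91 5 6 8 7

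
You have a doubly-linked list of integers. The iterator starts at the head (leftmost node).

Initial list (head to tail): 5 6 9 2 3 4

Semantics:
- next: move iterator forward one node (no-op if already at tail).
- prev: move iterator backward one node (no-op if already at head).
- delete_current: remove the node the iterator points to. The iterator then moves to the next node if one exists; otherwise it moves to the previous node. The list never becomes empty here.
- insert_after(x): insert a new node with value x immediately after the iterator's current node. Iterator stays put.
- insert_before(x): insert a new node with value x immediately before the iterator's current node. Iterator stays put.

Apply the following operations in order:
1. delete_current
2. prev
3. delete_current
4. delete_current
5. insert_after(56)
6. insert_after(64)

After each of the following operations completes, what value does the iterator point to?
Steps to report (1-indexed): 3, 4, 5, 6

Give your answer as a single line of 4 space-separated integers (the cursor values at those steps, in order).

Answer: 9 2 2 2

Derivation:
After 1 (delete_current): list=[6, 9, 2, 3, 4] cursor@6
After 2 (prev): list=[6, 9, 2, 3, 4] cursor@6
After 3 (delete_current): list=[9, 2, 3, 4] cursor@9
After 4 (delete_current): list=[2, 3, 4] cursor@2
After 5 (insert_after(56)): list=[2, 56, 3, 4] cursor@2
After 6 (insert_after(64)): list=[2, 64, 56, 3, 4] cursor@2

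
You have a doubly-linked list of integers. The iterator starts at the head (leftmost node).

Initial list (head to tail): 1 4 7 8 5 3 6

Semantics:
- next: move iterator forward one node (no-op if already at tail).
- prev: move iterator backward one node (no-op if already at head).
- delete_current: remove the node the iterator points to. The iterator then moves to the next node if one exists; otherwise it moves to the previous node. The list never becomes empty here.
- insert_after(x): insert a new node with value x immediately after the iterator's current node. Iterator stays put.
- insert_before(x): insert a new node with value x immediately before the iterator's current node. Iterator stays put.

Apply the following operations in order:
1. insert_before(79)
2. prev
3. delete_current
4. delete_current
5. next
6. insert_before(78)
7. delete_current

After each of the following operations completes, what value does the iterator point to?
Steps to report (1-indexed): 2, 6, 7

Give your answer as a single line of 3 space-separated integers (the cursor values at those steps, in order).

After 1 (insert_before(79)): list=[79, 1, 4, 7, 8, 5, 3, 6] cursor@1
After 2 (prev): list=[79, 1, 4, 7, 8, 5, 3, 6] cursor@79
After 3 (delete_current): list=[1, 4, 7, 8, 5, 3, 6] cursor@1
After 4 (delete_current): list=[4, 7, 8, 5, 3, 6] cursor@4
After 5 (next): list=[4, 7, 8, 5, 3, 6] cursor@7
After 6 (insert_before(78)): list=[4, 78, 7, 8, 5, 3, 6] cursor@7
After 7 (delete_current): list=[4, 78, 8, 5, 3, 6] cursor@8

Answer: 79 7 8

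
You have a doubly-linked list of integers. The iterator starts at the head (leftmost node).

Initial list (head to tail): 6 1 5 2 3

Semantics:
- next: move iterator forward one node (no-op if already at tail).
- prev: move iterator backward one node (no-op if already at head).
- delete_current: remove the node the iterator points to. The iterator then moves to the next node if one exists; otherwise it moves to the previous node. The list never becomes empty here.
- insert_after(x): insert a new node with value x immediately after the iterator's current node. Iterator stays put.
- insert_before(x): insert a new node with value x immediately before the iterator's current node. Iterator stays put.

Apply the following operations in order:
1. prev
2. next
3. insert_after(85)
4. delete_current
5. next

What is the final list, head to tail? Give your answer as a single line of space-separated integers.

Answer: 6 85 5 2 3

Derivation:
After 1 (prev): list=[6, 1, 5, 2, 3] cursor@6
After 2 (next): list=[6, 1, 5, 2, 3] cursor@1
After 3 (insert_after(85)): list=[6, 1, 85, 5, 2, 3] cursor@1
After 4 (delete_current): list=[6, 85, 5, 2, 3] cursor@85
After 5 (next): list=[6, 85, 5, 2, 3] cursor@5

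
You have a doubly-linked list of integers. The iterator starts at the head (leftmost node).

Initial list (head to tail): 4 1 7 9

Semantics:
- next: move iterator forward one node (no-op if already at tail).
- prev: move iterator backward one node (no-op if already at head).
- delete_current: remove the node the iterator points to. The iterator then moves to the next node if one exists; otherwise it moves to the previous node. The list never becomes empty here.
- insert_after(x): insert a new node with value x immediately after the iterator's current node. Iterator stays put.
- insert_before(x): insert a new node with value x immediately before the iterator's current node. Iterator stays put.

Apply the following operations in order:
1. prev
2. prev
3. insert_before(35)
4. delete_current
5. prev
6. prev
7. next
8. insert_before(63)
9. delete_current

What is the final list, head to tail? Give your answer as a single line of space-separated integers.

After 1 (prev): list=[4, 1, 7, 9] cursor@4
After 2 (prev): list=[4, 1, 7, 9] cursor@4
After 3 (insert_before(35)): list=[35, 4, 1, 7, 9] cursor@4
After 4 (delete_current): list=[35, 1, 7, 9] cursor@1
After 5 (prev): list=[35, 1, 7, 9] cursor@35
After 6 (prev): list=[35, 1, 7, 9] cursor@35
After 7 (next): list=[35, 1, 7, 9] cursor@1
After 8 (insert_before(63)): list=[35, 63, 1, 7, 9] cursor@1
After 9 (delete_current): list=[35, 63, 7, 9] cursor@7

Answer: 35 63 7 9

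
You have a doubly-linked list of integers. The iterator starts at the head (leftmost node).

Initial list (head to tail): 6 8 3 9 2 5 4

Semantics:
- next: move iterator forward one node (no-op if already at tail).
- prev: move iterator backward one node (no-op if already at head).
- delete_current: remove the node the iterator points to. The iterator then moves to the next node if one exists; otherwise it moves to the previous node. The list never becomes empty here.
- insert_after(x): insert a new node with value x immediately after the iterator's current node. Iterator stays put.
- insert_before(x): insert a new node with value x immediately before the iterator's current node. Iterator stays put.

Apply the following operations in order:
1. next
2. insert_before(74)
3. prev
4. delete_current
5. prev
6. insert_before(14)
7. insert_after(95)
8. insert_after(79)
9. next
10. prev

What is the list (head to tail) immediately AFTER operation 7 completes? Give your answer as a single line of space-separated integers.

After 1 (next): list=[6, 8, 3, 9, 2, 5, 4] cursor@8
After 2 (insert_before(74)): list=[6, 74, 8, 3, 9, 2, 5, 4] cursor@8
After 3 (prev): list=[6, 74, 8, 3, 9, 2, 5, 4] cursor@74
After 4 (delete_current): list=[6, 8, 3, 9, 2, 5, 4] cursor@8
After 5 (prev): list=[6, 8, 3, 9, 2, 5, 4] cursor@6
After 6 (insert_before(14)): list=[14, 6, 8, 3, 9, 2, 5, 4] cursor@6
After 7 (insert_after(95)): list=[14, 6, 95, 8, 3, 9, 2, 5, 4] cursor@6

Answer: 14 6 95 8 3 9 2 5 4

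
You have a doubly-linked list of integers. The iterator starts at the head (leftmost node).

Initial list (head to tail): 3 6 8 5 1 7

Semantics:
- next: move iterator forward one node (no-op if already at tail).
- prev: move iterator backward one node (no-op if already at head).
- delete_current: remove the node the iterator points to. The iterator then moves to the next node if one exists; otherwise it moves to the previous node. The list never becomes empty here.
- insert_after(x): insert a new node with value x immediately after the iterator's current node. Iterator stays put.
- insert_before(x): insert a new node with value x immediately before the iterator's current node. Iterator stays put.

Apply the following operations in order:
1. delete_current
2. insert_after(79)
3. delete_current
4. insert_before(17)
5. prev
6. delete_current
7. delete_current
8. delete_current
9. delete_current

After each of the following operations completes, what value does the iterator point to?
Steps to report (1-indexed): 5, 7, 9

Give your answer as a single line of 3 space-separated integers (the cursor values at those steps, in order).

Answer: 17 8 1

Derivation:
After 1 (delete_current): list=[6, 8, 5, 1, 7] cursor@6
After 2 (insert_after(79)): list=[6, 79, 8, 5, 1, 7] cursor@6
After 3 (delete_current): list=[79, 8, 5, 1, 7] cursor@79
After 4 (insert_before(17)): list=[17, 79, 8, 5, 1, 7] cursor@79
After 5 (prev): list=[17, 79, 8, 5, 1, 7] cursor@17
After 6 (delete_current): list=[79, 8, 5, 1, 7] cursor@79
After 7 (delete_current): list=[8, 5, 1, 7] cursor@8
After 8 (delete_current): list=[5, 1, 7] cursor@5
After 9 (delete_current): list=[1, 7] cursor@1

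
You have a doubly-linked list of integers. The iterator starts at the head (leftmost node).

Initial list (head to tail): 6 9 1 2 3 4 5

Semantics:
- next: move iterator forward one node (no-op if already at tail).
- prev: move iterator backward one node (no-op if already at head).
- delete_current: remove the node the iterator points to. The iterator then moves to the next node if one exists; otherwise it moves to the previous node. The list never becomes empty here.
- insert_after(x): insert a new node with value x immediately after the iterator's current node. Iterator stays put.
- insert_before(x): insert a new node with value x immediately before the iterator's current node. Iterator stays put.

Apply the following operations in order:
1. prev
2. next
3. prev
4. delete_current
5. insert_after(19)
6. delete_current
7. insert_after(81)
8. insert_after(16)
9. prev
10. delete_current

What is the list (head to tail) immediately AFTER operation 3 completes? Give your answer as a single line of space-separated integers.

After 1 (prev): list=[6, 9, 1, 2, 3, 4, 5] cursor@6
After 2 (next): list=[6, 9, 1, 2, 3, 4, 5] cursor@9
After 3 (prev): list=[6, 9, 1, 2, 3, 4, 5] cursor@6

Answer: 6 9 1 2 3 4 5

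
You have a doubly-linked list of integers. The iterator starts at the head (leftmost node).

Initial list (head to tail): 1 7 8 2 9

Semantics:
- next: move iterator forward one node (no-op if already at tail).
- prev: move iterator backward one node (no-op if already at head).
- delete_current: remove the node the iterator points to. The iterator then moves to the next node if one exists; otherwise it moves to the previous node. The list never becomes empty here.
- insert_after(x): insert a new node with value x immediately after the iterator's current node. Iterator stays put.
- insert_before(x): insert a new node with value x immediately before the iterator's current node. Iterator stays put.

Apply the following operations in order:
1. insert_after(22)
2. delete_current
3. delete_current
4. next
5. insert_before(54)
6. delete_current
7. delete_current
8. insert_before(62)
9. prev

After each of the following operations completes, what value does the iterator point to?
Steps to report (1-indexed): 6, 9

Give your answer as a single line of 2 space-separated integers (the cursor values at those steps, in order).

Answer: 2 62

Derivation:
After 1 (insert_after(22)): list=[1, 22, 7, 8, 2, 9] cursor@1
After 2 (delete_current): list=[22, 7, 8, 2, 9] cursor@22
After 3 (delete_current): list=[7, 8, 2, 9] cursor@7
After 4 (next): list=[7, 8, 2, 9] cursor@8
After 5 (insert_before(54)): list=[7, 54, 8, 2, 9] cursor@8
After 6 (delete_current): list=[7, 54, 2, 9] cursor@2
After 7 (delete_current): list=[7, 54, 9] cursor@9
After 8 (insert_before(62)): list=[7, 54, 62, 9] cursor@9
After 9 (prev): list=[7, 54, 62, 9] cursor@62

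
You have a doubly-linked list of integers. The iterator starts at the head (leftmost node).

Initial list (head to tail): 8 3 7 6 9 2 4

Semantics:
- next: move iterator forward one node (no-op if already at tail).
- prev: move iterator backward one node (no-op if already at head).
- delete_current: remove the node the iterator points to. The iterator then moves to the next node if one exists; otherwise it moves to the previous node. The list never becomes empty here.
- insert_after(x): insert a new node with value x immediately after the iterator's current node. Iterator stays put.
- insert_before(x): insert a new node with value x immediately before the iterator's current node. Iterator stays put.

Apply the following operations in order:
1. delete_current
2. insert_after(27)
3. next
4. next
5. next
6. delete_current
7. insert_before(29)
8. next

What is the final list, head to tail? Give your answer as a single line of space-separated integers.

Answer: 3 27 7 29 9 2 4

Derivation:
After 1 (delete_current): list=[3, 7, 6, 9, 2, 4] cursor@3
After 2 (insert_after(27)): list=[3, 27, 7, 6, 9, 2, 4] cursor@3
After 3 (next): list=[3, 27, 7, 6, 9, 2, 4] cursor@27
After 4 (next): list=[3, 27, 7, 6, 9, 2, 4] cursor@7
After 5 (next): list=[3, 27, 7, 6, 9, 2, 4] cursor@6
After 6 (delete_current): list=[3, 27, 7, 9, 2, 4] cursor@9
After 7 (insert_before(29)): list=[3, 27, 7, 29, 9, 2, 4] cursor@9
After 8 (next): list=[3, 27, 7, 29, 9, 2, 4] cursor@2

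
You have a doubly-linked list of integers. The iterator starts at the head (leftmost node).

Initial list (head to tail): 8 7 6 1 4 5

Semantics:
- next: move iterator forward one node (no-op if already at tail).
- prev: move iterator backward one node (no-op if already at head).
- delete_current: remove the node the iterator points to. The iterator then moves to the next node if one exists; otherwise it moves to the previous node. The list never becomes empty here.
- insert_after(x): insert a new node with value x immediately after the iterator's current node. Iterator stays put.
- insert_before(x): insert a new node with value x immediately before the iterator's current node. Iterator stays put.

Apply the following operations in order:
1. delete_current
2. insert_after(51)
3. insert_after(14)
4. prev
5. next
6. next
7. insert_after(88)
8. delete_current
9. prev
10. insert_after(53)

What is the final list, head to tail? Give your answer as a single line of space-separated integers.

After 1 (delete_current): list=[7, 6, 1, 4, 5] cursor@7
After 2 (insert_after(51)): list=[7, 51, 6, 1, 4, 5] cursor@7
After 3 (insert_after(14)): list=[7, 14, 51, 6, 1, 4, 5] cursor@7
After 4 (prev): list=[7, 14, 51, 6, 1, 4, 5] cursor@7
After 5 (next): list=[7, 14, 51, 6, 1, 4, 5] cursor@14
After 6 (next): list=[7, 14, 51, 6, 1, 4, 5] cursor@51
After 7 (insert_after(88)): list=[7, 14, 51, 88, 6, 1, 4, 5] cursor@51
After 8 (delete_current): list=[7, 14, 88, 6, 1, 4, 5] cursor@88
After 9 (prev): list=[7, 14, 88, 6, 1, 4, 5] cursor@14
After 10 (insert_after(53)): list=[7, 14, 53, 88, 6, 1, 4, 5] cursor@14

Answer: 7 14 53 88 6 1 4 5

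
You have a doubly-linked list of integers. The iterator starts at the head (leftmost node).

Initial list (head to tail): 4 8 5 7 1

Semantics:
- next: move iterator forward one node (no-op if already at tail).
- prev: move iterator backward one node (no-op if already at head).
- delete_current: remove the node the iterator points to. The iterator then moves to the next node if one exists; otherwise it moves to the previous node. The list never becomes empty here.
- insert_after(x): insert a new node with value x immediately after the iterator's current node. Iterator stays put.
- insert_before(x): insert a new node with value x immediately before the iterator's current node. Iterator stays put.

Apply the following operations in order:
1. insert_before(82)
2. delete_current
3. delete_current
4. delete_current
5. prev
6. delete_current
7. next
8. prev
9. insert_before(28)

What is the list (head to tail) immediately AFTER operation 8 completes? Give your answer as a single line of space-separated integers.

Answer: 7 1

Derivation:
After 1 (insert_before(82)): list=[82, 4, 8, 5, 7, 1] cursor@4
After 2 (delete_current): list=[82, 8, 5, 7, 1] cursor@8
After 3 (delete_current): list=[82, 5, 7, 1] cursor@5
After 4 (delete_current): list=[82, 7, 1] cursor@7
After 5 (prev): list=[82, 7, 1] cursor@82
After 6 (delete_current): list=[7, 1] cursor@7
After 7 (next): list=[7, 1] cursor@1
After 8 (prev): list=[7, 1] cursor@7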